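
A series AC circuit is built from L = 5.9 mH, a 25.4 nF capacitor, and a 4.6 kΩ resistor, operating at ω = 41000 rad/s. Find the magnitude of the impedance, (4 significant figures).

X_L = ωL = 241.9 Ω
X_C = 1/(ωC) = 960.2 Ω
Net reactance X = X_L − X_C = -718.3 Ω
Z = 4600 − j718.3 Ω
|Z| = √(4600² + 718.3²) = 4656 Ω

4656 Ω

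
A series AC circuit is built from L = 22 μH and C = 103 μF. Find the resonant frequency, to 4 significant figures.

ω₀ = 1/√(LC) = 1/√(2.2e-05 × 0.000103) = 21010 rad/s
f₀ = ω₀/(2π) = 3.343 kHz

3.343 kHz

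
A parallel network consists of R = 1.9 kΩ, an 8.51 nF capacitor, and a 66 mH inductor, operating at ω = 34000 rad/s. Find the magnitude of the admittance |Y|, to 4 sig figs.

549.0 μS

X_L = ωL = 2244 Ω
X_C = 1/(ωC) = 3456 Ω
Parallel: admittances add. Y = 1/R + 1/(jωL) + jωC
Y = (0.0005263 − j0.0001563) S
|Y| = 0.0005490 S → |Z| = 1/|Y| = 1821 Ω, ∠Z = −∠Y = 16.54°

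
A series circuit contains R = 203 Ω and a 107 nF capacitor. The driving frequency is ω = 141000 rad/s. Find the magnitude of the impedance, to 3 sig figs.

214 Ω

X_C = 1/(ωC) = 66.3 Ω
Z = 203 − j66.3 Ω
|Z| = √(203² + 66.3²) = 214 Ω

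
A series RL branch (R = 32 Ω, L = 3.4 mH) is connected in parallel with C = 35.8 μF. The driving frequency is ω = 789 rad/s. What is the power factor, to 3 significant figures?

X_L = ωL = 2.68 Ω
X_C = 1/(ωC) = 35.4 Ω
Branch 1 (R+jX_L): Z₁ = 32.0 + j2.68 Ω, |Z₁| = 32.1 Ω
Branch 2 (−jX_C): Z₂ = −j35.4 Ω
Parallel: Z = Z₁Z₂/(Z₁+Z₂), |Z| = 24.8 Ω, ∠Z = -39.6°
cos φ = cos(-39.6°) = 0.771

0.771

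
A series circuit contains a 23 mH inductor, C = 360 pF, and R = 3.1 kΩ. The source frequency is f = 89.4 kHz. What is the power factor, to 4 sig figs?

ω = 2πf = 561700 rad/s
X_L = ωL = 12920 Ω
X_C = 1/(ωC) = 4945 Ω
Net reactance X = X_L − X_C = 7974 Ω
Z = 3100 + j7974 Ω
|Z| = √(3100² + 7974²) = 8556 Ω
∠Z = arctan(7974/3100) = 68.76°
cos φ = cos(68.76°) = 0.3623

0.3623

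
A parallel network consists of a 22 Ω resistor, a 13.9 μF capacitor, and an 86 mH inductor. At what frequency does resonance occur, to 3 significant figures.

ω₀ = 1/√(LC) = 1/√(0.086 × 1.39e-05) = 914.6 rad/s
f₀ = ω₀/(2π) = 146 Hz

146 Hz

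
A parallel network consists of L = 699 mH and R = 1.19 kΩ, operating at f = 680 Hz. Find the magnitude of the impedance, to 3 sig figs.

1110 Ω

ω = 2πf = 4273 rad/s
X_L = ωL = 2990 Ω
Parallel: admittances add. Y = 1/R + 1/(jωL)
Y = (0.000840 − j0.000335) S
|Y| = 0.000905 S → |Z| = 1/|Y| = 1110 Ω, ∠Z = −∠Y = 21.7°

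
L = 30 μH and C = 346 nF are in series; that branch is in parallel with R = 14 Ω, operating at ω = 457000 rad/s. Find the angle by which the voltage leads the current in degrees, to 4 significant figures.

62.19°

X_L = ωL = 13.71 Ω
X_C = 1/(ωC) = 6.324 Ω
Branch 1: Z₁ = R = 14.00 Ω
Branch 2 (series LC): Z₂ = j(X_L − X_C) = j7.386 Ω
Parallel: Z = Z₁Z₂/(Z₁+Z₂), |Z| = 6.532 Ω, ∠Z = 62.19°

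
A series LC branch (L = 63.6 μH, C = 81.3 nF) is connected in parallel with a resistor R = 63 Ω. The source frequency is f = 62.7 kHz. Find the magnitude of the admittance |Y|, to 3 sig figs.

ω = 2πf = 394000 rad/s
X_L = ωL = 25.1 Ω
X_C = 1/(ωC) = 31.2 Ω
Branch 1: Z₁ = R = 63.0 Ω
Branch 2 (series LC): Z₂ = j(X_L − X_C) = −j6.17 Ω
Parallel: Z = Z₁Z₂/(Z₁+Z₂), |Z| = 6.14 Ω, ∠Z = -84.4°
|Y| = 1/|Z| = 163 mS

163 mS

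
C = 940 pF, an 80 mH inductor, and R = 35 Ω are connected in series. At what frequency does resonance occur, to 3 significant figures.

18.4 kHz

ω₀ = 1/√(LC) = 1/√(0.08 × 9.4e-10) = 115300 rad/s
f₀ = ω₀/(2π) = 18.4 kHz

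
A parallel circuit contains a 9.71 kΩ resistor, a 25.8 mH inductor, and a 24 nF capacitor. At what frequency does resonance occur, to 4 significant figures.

6.396 kHz

ω₀ = 1/√(LC) = 1/√(0.0258 × 2.4e-08) = 40190 rad/s
f₀ = ω₀/(2π) = 6.396 kHz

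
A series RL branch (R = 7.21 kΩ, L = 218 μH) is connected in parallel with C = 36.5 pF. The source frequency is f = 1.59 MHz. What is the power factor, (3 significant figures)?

0.363

ω = 2πf = 9.99e+06 rad/s
X_L = ωL = 2180 Ω
X_C = 1/(ωC) = 2740 Ω
Branch 1 (R+jX_L): Z₁ = 7210 + j2180 Ω, |Z₁| = 7530 Ω
Branch 2 (−jX_C): Z₂ = −j2740 Ω
Parallel: Z = Z₁Z₂/(Z₁+Z₂), |Z| = 2860 Ω, ∠Z = -68.7°
cos φ = cos(-68.7°) = 0.363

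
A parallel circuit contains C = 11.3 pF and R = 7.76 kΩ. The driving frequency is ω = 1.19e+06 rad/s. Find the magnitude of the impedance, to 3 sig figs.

7720 Ω

X_C = 1/(ωC) = 74400 Ω
Parallel: admittances add. Y = 1/R + jωC
Y = (0.000129 + j1.34e-05) S
|Y| = 0.000130 S → |Z| = 1/|Y| = 7720 Ω, ∠Z = −∠Y = -5.96°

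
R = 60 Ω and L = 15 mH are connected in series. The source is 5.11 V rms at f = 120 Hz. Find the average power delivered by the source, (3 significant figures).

ω = 2πf = 754.0 rad/s
X_L = ωL = 11.3 Ω
Z = 60.0 + j11.3 Ω
|Z| = √(60.0² + 11.3²) = 61.1 Ω
∠Z = arctan(11.3/60.0) = 10.7°
I = V/|Z| = 83.7 mA
P = VI cos φ = 5.11 × 0.0837 × cos(10.7°) = 420 mW

420 mW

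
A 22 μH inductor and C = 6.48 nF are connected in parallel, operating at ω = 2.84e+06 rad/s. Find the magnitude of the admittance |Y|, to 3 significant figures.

2.40 mS

X_L = ωL = 62.5 Ω
X_C = 1/(ωC) = 54.3 Ω
Parallel: admittances add. Y = 1/(jωL) + jωC
Y = (0 + j0.00240) S
|Y| = 0.00240 S → |Z| = 1/|Y| = 417 Ω, ∠Z = −∠Y = -90.0°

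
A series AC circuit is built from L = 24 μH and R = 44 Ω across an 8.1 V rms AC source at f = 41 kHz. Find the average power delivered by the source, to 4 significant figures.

1.462 W

ω = 2πf = 257600 rad/s
X_L = ωL = 6.183 Ω
Z = 44.00 + j6.183 Ω
|Z| = √(44.00² + 6.183²) = 44.43 Ω
∠Z = arctan(6.183/44.00) = 7.999°
I = V/|Z| = 182.3 mA
P = VI cos φ = 8.1 × 0.1823 × cos(7.999°) = 1.462 W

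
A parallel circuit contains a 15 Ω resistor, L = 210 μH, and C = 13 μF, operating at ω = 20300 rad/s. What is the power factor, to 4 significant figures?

0.9154

X_L = ωL = 4.263 Ω
X_C = 1/(ωC) = 3.789 Ω
Parallel: admittances add. Y = 1/R + 1/(jωL) + jωC
Y = (0.06667 + j0.02932) S
|Y| = 0.07283 S → |Z| = 1/|Y| = 13.73 Ω, ∠Z = −∠Y = -23.74°
cos φ = cos(-23.74°) = 0.9154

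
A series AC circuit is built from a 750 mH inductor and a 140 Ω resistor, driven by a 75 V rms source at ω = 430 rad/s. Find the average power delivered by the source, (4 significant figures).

X_L = ωL = 322.5 Ω
Z = 140.0 + j322.5 Ω
|Z| = √(140.0² + 322.5²) = 351.6 Ω
∠Z = arctan(322.5/140.0) = 66.53°
I = V/|Z| = 213.3 mA
P = VI cos φ = 75 × 0.2133 × cos(66.53°) = 6.371 W

6.371 W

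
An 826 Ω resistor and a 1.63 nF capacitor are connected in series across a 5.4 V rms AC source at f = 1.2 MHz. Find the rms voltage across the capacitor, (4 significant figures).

0.5294 V

ω = 2πf = 7.54e+06 rad/s
X_C = 1/(ωC) = 81.37 Ω
Z = 826.0 − j81.37 Ω
|Z| = √(826.0² + 81.37²) = 830.0 Ω
I = V/|Z| = 6.506 mA
V_C = I·|Z_C| = 0.006506 × 81.37 = 0.5294 V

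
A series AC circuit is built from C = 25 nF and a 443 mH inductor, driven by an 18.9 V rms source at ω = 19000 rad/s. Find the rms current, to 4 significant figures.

X_L = ωL = 8417 Ω
X_C = 1/(ωC) = 2105 Ω
Net reactance X = X_L − X_C = 6312 Ω
Z = j6312 Ω
|Z| = √(0² + 6312²) = 6312 Ω
I = V/|Z| = 18.9/6312 = 2.994 mA

2.994 mA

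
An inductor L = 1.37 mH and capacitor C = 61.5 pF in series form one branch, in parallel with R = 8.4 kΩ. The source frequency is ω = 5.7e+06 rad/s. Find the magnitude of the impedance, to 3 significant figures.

4270 Ω

X_L = ωL = 7810 Ω
X_C = 1/(ωC) = 2850 Ω
Branch 1: Z₁ = R = 8400 Ω
Branch 2 (series LC): Z₂ = j(X_L − X_C) = j4960 Ω
Parallel: Z = Z₁Z₂/(Z₁+Z₂), |Z| = 4270 Ω, ∠Z = 59.5°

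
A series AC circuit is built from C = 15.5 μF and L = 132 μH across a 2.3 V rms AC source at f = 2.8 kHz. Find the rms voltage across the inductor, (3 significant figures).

3.97 V

ω = 2πf = 17590 rad/s
X_L = ωL = 2.32 Ω
X_C = 1/(ωC) = 3.67 Ω
Net reactance X = X_L − X_C = -1.34 Ω
Z = − j1.34 Ω
|Z| = √(0² + 1.34²) = 1.34 Ω
I = V/|Z| = 1.71 A
V_L = I·|Z_L| = 1.71 × 2.32 = 3.97 V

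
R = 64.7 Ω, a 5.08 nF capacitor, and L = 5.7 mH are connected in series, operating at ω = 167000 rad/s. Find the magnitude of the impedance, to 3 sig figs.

236 Ω

X_L = ωL = 952 Ω
X_C = 1/(ωC) = 1180 Ω
Net reactance X = X_L − X_C = -227 Ω
Z = 64.7 − j227 Ω
|Z| = √(64.7² + 227²) = 236 Ω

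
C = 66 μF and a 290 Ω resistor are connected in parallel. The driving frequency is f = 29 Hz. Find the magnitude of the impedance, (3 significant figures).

79.9 Ω

ω = 2πf = 182.2 rad/s
X_C = 1/(ωC) = 83.2 Ω
Parallel: admittances add. Y = 1/R + jωC
Y = (0.00345 + j0.0120) S
|Y| = 0.0125 S → |Z| = 1/|Y| = 79.9 Ω, ∠Z = −∠Y = -74.0°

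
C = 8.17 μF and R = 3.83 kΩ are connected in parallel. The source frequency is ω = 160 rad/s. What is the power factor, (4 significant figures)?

0.1959

X_C = 1/(ωC) = 765.0 Ω
Parallel: admittances add. Y = 1/R + jωC
Y = (0.0002611 + j0.001307) S
|Y| = 0.001333 S → |Z| = 1/|Y| = 750.2 Ω, ∠Z = −∠Y = -78.70°
cos φ = cos(-78.70°) = 0.1959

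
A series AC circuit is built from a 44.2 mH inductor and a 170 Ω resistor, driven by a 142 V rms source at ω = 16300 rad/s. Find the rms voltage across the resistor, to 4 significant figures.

32.61 V

X_L = ωL = 720.5 Ω
Z = 170.0 + j720.5 Ω
|Z| = √(170.0² + 720.5²) = 740.2 Ω
I = V/|Z| = 191.8 mA
V_R = I·|Z_R| = 0.1918 × 170.0 = 32.61 V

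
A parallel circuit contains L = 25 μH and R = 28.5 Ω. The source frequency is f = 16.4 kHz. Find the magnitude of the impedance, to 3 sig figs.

2.57 Ω

ω = 2πf = 103000 rad/s
X_L = ωL = 2.58 Ω
Parallel: admittances add. Y = 1/R + 1/(jωL)
Y = (0.0351 − j0.388) S
|Y| = 0.390 S → |Z| = 1/|Y| = 2.57 Ω, ∠Z = −∠Y = 84.8°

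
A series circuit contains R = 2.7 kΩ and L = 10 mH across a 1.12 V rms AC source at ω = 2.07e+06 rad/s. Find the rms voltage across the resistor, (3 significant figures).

0.145 V

X_L = ωL = 20700 Ω
Z = 2700 + j20700 Ω
|Z| = √(2700² + 20700²) = 20900 Ω
I = V/|Z| = 53.7 μA
V_R = I·|Z_R| = 5.37e-05 × 2700 = 0.145 V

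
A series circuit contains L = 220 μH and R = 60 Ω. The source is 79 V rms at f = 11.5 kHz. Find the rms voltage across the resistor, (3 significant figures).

76.4 V

ω = 2πf = 72260 rad/s
X_L = ωL = 15.9 Ω
Z = 60.0 + j15.9 Ω
|Z| = √(60.0² + 15.9²) = 62.1 Ω
I = V/|Z| = 1.27 A
V_R = I·|Z_R| = 1.27 × 60.0 = 76.4 V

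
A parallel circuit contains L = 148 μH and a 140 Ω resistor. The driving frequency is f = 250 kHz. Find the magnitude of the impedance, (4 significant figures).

ω = 2πf = 1.571e+06 rad/s
X_L = ωL = 232.5 Ω
Parallel: admittances add. Y = 1/R + 1/(jωL)
Y = (0.007143 − j0.004301) S
|Y| = 0.008338 S → |Z| = 1/|Y| = 119.9 Ω, ∠Z = −∠Y = 31.06°

119.9 Ω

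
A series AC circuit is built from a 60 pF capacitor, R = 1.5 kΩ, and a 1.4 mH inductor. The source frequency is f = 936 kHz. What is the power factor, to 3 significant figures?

0.268

ω = 2πf = 5.881e+06 rad/s
X_L = ωL = 8230 Ω
X_C = 1/(ωC) = 2830 Ω
Net reactance X = X_L − X_C = 5400 Ω
Z = 1500 + j5400 Ω
|Z| = √(1500² + 5400²) = 5600 Ω
∠Z = arctan(5400/1500) = 74.5°
cos φ = cos(74.5°) = 0.268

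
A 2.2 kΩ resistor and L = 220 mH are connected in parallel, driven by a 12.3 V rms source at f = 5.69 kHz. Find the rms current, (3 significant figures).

ω = 2πf = 35750 rad/s
X_L = ωL = 7870 Ω
Parallel: admittances add. Y = 1/R + 1/(jωL)
Y = (0.000455 − j0.000127) S
|Y| = 0.000472 S → |Z| = 1/|Y| = 2120 Ω, ∠Z = −∠Y = 15.6°
I = V/|Z| = 12.3/2120 = 5.81 mA

5.81 mA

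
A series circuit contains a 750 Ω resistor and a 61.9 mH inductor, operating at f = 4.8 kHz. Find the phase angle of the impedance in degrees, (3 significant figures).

ω = 2πf = 30160 rad/s
X_L = ωL = 1870 Ω
Z = 750 + j1870 Ω
|Z| = √(750² + 1870²) = 2010 Ω
∠Z = arctan(1870/750) = 68.1°

68.1°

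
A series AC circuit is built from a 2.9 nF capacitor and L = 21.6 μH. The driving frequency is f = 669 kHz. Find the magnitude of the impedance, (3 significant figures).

ω = 2πf = 4.203e+06 rad/s
X_L = ωL = 90.8 Ω
X_C = 1/(ωC) = 82.0 Ω
Net reactance X = X_L − X_C = 8.76 Ω
Z = j8.76 Ω
|Z| = √(0² + 8.76²) = 8.76 Ω

8.76 Ω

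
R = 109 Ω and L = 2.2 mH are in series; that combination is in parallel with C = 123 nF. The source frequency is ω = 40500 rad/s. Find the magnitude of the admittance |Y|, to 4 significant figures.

X_L = ωL = 89.10 Ω
X_C = 1/(ωC) = 200.7 Ω
Branch 1 (R+jX_L): Z₁ = 109.0 + j89.10 Ω, |Z₁| = 140.8 Ω
Branch 2 (−jX_C): Z₂ = −j200.7 Ω
Parallel: Z = Z₁Z₂/(Z₁+Z₂), |Z| = 181.1 Ω, ∠Z = -5.050°
|Y| = 1/|Z| = 5.521 mS

5.521 mS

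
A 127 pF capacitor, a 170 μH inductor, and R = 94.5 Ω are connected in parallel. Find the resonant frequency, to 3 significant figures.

ω₀ = 1/√(LC) = 1/√(0.00017 × 1.27e-10) = 6.806e+06 rad/s
f₀ = ω₀/(2π) = 1.08 MHz

1.08 MHz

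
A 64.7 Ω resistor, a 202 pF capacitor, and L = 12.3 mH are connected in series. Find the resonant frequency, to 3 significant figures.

ω₀ = 1/√(LC) = 1/√(0.0123 × 2.02e-10) = 634400 rad/s
f₀ = ω₀/(2π) = 101 kHz

101 kHz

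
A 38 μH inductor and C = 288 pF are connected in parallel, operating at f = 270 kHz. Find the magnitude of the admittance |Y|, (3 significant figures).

ω = 2πf = 1.696e+06 rad/s
X_L = ωL = 64.5 Ω
X_C = 1/(ωC) = 2050 Ω
Parallel: admittances add. Y = 1/(jωL) + jωC
Y = (0 − j0.0150) S
|Y| = 0.0150 S → |Z| = 1/|Y| = 66.6 Ω, ∠Z = −∠Y = 90.0°

15.0 mS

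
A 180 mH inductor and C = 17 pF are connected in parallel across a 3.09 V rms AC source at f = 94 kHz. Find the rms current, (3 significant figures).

1.96 μA

ω = 2πf = 590600 rad/s
X_L = ωL = 106000 Ω
X_C = 1/(ωC) = 99600 Ω
Parallel: admittances add. Y = 1/(jωL) + jωC
Y = (0 + j6.34e-07) S
|Y| = 6.34e-07 S → |Z| = 1/|Y| = 1.58e+06 Ω, ∠Z = −∠Y = -90.0°
I = V/|Z| = 3.09/1.58e+06 = 1.96 μA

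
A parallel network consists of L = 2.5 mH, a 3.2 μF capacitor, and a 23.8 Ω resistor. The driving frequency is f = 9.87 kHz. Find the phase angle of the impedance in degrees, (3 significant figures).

-77.7°

ω = 2πf = 62020 rad/s
X_L = ωL = 155 Ω
X_C = 1/(ωC) = 5.04 Ω
Parallel: admittances add. Y = 1/R + 1/(jωL) + jωC
Y = (0.0420 + j0.192) S
|Y| = 0.197 S → |Z| = 1/|Y| = 5.09 Ω, ∠Z = −∠Y = -77.7°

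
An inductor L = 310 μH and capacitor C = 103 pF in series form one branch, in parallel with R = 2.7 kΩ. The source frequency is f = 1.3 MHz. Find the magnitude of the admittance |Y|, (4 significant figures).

ω = 2πf = 8.168e+06 rad/s
X_L = ωL = 2532 Ω
X_C = 1/(ωC) = 1189 Ω
Branch 1: Z₁ = R = 2700 Ω
Branch 2 (series LC): Z₂ = j(X_L − X_C) = j1344 Ω
Parallel: Z = Z₁Z₂/(Z₁+Z₂), |Z| = 1203 Ω, ∠Z = 63.55°
|Y| = 1/|Z| = 831.4 μS

831.4 μS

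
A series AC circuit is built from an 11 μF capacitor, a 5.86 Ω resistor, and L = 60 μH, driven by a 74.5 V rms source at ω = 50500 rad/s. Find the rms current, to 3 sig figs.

X_L = ωL = 3.03 Ω
X_C = 1/(ωC) = 1.80 Ω
Net reactance X = X_L − X_C = 1.23 Ω
Z = 5.86 + j1.23 Ω
|Z| = √(5.86² + 1.23²) = 5.99 Ω
I = V/|Z| = 74.5/5.99 = 12.4 A

12.4 A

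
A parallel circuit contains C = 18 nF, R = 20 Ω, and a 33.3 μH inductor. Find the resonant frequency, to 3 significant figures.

ω₀ = 1/√(LC) = 1/√(3.33e-05 × 1.8e-08) = 1.292e+06 rad/s
f₀ = ω₀/(2π) = 206 kHz

206 kHz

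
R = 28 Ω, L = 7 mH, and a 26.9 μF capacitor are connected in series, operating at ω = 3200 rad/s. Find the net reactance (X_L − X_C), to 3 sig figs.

10.8 Ω

X_L = ωL = 22.4 Ω
X_C = 1/(ωC) = 11.6 Ω
X = 22.4 − 11.6 = 10.8 Ω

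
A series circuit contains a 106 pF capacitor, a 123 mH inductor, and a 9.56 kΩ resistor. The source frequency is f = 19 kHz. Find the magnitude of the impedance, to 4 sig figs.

65050 Ω

ω = 2πf = 119400 rad/s
X_L = ωL = 14680 Ω
X_C = 1/(ωC) = 79020 Ω
Net reactance X = X_L − X_C = -64340 Ω
Z = 9560 − j64340 Ω
|Z| = √(9560² + 64340²) = 65050 Ω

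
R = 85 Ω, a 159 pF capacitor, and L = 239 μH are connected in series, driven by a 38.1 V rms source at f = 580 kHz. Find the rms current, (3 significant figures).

ω = 2πf = 3.644e+06 rad/s
X_L = ωL = 871 Ω
X_C = 1/(ωC) = 1730 Ω
Net reactance X = X_L − X_C = -855 Ω
Z = 85.0 − j855 Ω
|Z| = √(85.0² + 855²) = 859 Ω
I = V/|Z| = 38.1/859 = 44.4 mA

44.4 mA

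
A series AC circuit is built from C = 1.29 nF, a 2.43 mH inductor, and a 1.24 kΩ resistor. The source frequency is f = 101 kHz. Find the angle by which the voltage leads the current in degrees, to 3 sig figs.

14.5°

ω = 2πf = 634600 rad/s
X_L = ωL = 1540 Ω
X_C = 1/(ωC) = 1220 Ω
Net reactance X = X_L − X_C = 321 Ω
Z = 1240 + j321 Ω
|Z| = √(1240² + 321²) = 1280 Ω
∠Z = arctan(321/1240) = 14.5°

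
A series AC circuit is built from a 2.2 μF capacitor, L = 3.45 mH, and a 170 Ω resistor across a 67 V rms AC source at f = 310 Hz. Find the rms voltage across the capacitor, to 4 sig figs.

55.19 V

ω = 2πf = 1948 rad/s
X_L = ωL = 6.720 Ω
X_C = 1/(ωC) = 233.4 Ω
Net reactance X = X_L − X_C = -226.6 Ω
Z = 170.0 − j226.6 Ω
|Z| = √(170.0² + 226.6²) = 283.3 Ω
I = V/|Z| = 236.5 mA
V_C = I·|Z_C| = 0.2365 × 233.4 = 55.19 V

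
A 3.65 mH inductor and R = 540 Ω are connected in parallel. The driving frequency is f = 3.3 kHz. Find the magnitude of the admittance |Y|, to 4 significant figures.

13.34 mS

ω = 2πf = 20730 rad/s
X_L = ωL = 75.68 Ω
Parallel: admittances add. Y = 1/R + 1/(jωL)
Y = (0.001852 − j0.01321) S
|Y| = 0.01334 S → |Z| = 1/|Y| = 74.95 Ω, ∠Z = −∠Y = 82.02°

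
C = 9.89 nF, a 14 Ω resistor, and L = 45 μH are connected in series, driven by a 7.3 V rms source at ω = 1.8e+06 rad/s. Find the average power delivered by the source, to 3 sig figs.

X_L = ωL = 81.0 Ω
X_C = 1/(ωC) = 56.2 Ω
Net reactance X = X_L − X_C = 24.8 Ω
Z = 14.0 + j24.8 Ω
|Z| = √(14.0² + 24.8²) = 28.5 Ω
∠Z = arctan(24.8/14.0) = 60.6°
I = V/|Z| = 256 mA
P = VI cos φ = 7.3 × 0.256 × cos(60.6°) = 918 mW

918 mW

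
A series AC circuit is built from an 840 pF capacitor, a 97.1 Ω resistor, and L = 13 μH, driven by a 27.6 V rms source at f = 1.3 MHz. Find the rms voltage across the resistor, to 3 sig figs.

25.6 V

ω = 2πf = 8.168e+06 rad/s
X_L = ωL = 106 Ω
X_C = 1/(ωC) = 146 Ω
Net reactance X = X_L − X_C = -39.6 Ω
Z = 97.1 − j39.6 Ω
|Z| = √(97.1² + 39.6²) = 105 Ω
I = V/|Z| = 263 mA
V_R = I·|Z_R| = 0.263 × 97.1 = 25.6 V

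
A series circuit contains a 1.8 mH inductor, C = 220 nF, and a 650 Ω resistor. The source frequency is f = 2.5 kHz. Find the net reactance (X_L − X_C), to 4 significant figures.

ω = 2πf = 15710 rad/s
X_L = ωL = 28.27 Ω
X_C = 1/(ωC) = 289.4 Ω
X = 28.27 − 289.4 = -261.1 Ω

-261.1 Ω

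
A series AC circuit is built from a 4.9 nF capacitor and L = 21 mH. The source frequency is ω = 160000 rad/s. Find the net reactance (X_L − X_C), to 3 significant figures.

2080 Ω

X_L = ωL = 3360 Ω
X_C = 1/(ωC) = 1280 Ω
X = 3360 − 1280 = 2080 Ω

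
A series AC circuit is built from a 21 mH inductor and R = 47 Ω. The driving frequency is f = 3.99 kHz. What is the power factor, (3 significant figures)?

ω = 2πf = 25070 rad/s
X_L = ωL = 526 Ω
Z = 47.0 + j526 Ω
|Z| = √(47.0² + 526²) = 529 Ω
∠Z = arctan(526/47.0) = 84.9°
cos φ = cos(84.9°) = 0.0889

0.0889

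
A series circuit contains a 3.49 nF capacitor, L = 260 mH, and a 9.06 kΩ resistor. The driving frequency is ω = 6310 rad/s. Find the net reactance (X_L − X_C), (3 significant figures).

X_L = ωL = 1640 Ω
X_C = 1/(ωC) = 45400 Ω
X = 1640 − 45400 = -43800 Ω

-43800 Ω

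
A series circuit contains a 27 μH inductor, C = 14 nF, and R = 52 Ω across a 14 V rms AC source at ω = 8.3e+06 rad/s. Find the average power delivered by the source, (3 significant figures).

207 mW

X_L = ωL = 224 Ω
X_C = 1/(ωC) = 8.61 Ω
Net reactance X = X_L − X_C = 215 Ω
Z = 52.0 + j215 Ω
|Z| = √(52.0² + 215²) = 222 Ω
∠Z = arctan(215/52.0) = 76.4°
I = V/|Z| = 63.2 mA
P = VI cos φ = 14 × 0.0632 × cos(76.4°) = 207 mW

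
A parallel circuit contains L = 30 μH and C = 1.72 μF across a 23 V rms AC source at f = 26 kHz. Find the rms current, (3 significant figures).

1.77 A

ω = 2πf = 163400 rad/s
X_L = ωL = 4.90 Ω
X_C = 1/(ωC) = 3.56 Ω
Parallel: admittances add. Y = 1/(jωL) + jωC
Y = (0 + j0.0769) S
|Y| = 0.0769 S → |Z| = 1/|Y| = 13.0 Ω, ∠Z = −∠Y = -90.0°
I = V/|Z| = 23/13.0 = 1.77 A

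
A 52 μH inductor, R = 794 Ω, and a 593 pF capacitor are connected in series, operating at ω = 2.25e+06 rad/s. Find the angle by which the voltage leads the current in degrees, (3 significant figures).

-38.5°

X_L = ωL = 117 Ω
X_C = 1/(ωC) = 749 Ω
Net reactance X = X_L − X_C = -632 Ω
Z = 794 − j632 Ω
|Z| = √(794² + 632²) = 1020 Ω
∠Z = arctan(-632/794) = -38.5°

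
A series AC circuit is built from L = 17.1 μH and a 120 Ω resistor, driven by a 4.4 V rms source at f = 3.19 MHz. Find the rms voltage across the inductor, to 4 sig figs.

ω = 2πf = 2.004e+07 rad/s
X_L = ωL = 342.7 Ω
Z = 120.0 + j342.7 Ω
|Z| = √(120.0² + 342.7²) = 363.1 Ω
I = V/|Z| = 12.12 mA
V_L = I·|Z_L| = 0.01212 × 342.7 = 4.153 V

4.153 V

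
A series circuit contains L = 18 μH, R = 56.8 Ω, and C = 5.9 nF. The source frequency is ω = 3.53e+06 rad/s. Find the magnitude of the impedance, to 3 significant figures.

X_L = ωL = 63.5 Ω
X_C = 1/(ωC) = 48.0 Ω
Net reactance X = X_L − X_C = 15.5 Ω
Z = 56.8 + j15.5 Ω
|Z| = √(56.8² + 15.5²) = 58.9 Ω

58.9 Ω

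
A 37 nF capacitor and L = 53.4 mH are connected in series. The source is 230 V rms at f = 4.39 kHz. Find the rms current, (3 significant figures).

466 mA

ω = 2πf = 27580 rad/s
X_L = ωL = 1470 Ω
X_C = 1/(ωC) = 980 Ω
Net reactance X = X_L − X_C = 493 Ω
Z = j493 Ω
|Z| = √(0² + 493²) = 493 Ω
I = V/|Z| = 230/493 = 466 mA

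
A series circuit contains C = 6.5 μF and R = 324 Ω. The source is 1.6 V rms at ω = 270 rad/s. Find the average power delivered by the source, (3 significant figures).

1.93 mW

X_C = 1/(ωC) = 570 Ω
Z = 324 − j570 Ω
|Z| = √(324² + 570²) = 655 Ω
∠Z = arctan(-570/324) = -60.4°
I = V/|Z| = 2.44 mA
P = VI cos φ = 1.6 × 0.00244 × cos(-60.4°) = 1.93 mW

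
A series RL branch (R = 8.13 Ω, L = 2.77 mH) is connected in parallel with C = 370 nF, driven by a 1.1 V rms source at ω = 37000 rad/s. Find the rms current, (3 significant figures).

4.47 mA

X_L = ωL = 102 Ω
X_C = 1/(ωC) = 73.0 Ω
Branch 1 (R+jX_L): Z₁ = 8.13 + j102 Ω, |Z₁| = 103 Ω
Branch 2 (−jX_C): Z₂ = −j73.0 Ω
Parallel: Z = Z₁Z₂/(Z₁+Z₂), |Z| = 246 Ω, ∠Z = -79.1°
I = V/|Z| = 1.1/246 = 4.47 mA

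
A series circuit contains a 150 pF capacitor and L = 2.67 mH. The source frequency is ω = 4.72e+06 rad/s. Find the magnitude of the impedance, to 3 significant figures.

11200 Ω

X_L = ωL = 12600 Ω
X_C = 1/(ωC) = 1410 Ω
Net reactance X = X_L − X_C = 11200 Ω
Z = j11200 Ω
|Z| = √(0² + 11200²) = 11200 Ω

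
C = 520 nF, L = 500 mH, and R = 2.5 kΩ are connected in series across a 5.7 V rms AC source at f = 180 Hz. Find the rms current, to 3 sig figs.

2.08 mA

ω = 2πf = 1131 rad/s
X_L = ωL = 565 Ω
X_C = 1/(ωC) = 1700 Ω
Net reactance X = X_L − X_C = -1130 Ω
Z = 2500 − j1130 Ω
|Z| = √(2500² + 1130²) = 2750 Ω
I = V/|Z| = 5.7/2750 = 2.08 mA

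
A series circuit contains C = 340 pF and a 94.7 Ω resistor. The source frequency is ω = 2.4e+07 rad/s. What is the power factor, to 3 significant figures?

X_C = 1/(ωC) = 123 Ω
Z = 94.7 − j123 Ω
|Z| = √(94.7² + 123²) = 155 Ω
∠Z = arctan(-123/94.7) = -52.3°
cos φ = cos(-52.3°) = 0.611

0.611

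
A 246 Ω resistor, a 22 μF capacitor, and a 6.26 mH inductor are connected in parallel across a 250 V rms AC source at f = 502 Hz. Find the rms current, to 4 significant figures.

ω = 2πf = 3154 rad/s
X_L = ωL = 19.75 Ω
X_C = 1/(ωC) = 14.41 Ω
Parallel: admittances add. Y = 1/R + 1/(jωL) + jωC
Y = (0.004065 + j0.01875) S
|Y| = 0.01918 S → |Z| = 1/|Y| = 52.13 Ω, ∠Z = −∠Y = -77.76°
I = V/|Z| = 250/52.13 = 4.795 A

4.795 A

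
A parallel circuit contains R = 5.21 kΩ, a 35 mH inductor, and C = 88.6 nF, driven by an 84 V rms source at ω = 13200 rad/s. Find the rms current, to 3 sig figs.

X_L = ωL = 462 Ω
X_C = 1/(ωC) = 855 Ω
Parallel: admittances add. Y = 1/R + 1/(jωL) + jωC
Y = (0.000192 − j0.000995) S
|Y| = 0.00101 S → |Z| = 1/|Y| = 987 Ω, ∠Z = −∠Y = 79.1°
I = V/|Z| = 84/987 = 85.1 mA

85.1 mA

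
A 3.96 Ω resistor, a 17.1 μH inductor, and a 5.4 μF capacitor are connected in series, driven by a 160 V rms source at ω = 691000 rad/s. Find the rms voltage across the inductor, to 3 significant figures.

155 V

X_L = ωL = 11.8 Ω
X_C = 1/(ωC) = 0.268 Ω
Net reactance X = X_L − X_C = 11.5 Ω
Z = 3.96 + j11.5 Ω
|Z| = √(3.96² + 11.5²) = 12.2 Ω
I = V/|Z| = 13.1 A
V_L = I·|Z_L| = 13.1 × 11.8 = 155 V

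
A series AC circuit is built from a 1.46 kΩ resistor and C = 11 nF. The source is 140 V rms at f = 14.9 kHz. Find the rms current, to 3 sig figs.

ω = 2πf = 93620 rad/s
X_C = 1/(ωC) = 971 Ω
Z = 1460 − j971 Ω
|Z| = √(1460² + 971²) = 1750 Ω
I = V/|Z| = 140/1750 = 79.8 mA

79.8 mA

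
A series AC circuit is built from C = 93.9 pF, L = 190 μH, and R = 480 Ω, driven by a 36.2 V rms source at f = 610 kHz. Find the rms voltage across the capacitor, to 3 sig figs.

ω = 2πf = 3.833e+06 rad/s
X_L = ωL = 728 Ω
X_C = 1/(ωC) = 2780 Ω
Net reactance X = X_L − X_C = -2050 Ω
Z = 480 − j2050 Ω
|Z| = √(480² + 2050²) = 2110 Ω
I = V/|Z| = 17.2 mA
V_C = I·|Z_C| = 0.0172 × 2780 = 47.8 V

47.8 V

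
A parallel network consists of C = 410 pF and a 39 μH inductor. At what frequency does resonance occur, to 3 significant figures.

1.26 MHz

ω₀ = 1/√(LC) = 1/√(3.9e-05 × 4.1e-10) = 7.908e+06 rad/s
f₀ = ω₀/(2π) = 1.26 MHz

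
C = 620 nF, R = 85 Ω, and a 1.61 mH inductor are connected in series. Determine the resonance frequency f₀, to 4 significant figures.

5.037 kHz

ω₀ = 1/√(LC) = 1/√(0.00161 × 6.2e-07) = 31650 rad/s
f₀ = ω₀/(2π) = 5.037 kHz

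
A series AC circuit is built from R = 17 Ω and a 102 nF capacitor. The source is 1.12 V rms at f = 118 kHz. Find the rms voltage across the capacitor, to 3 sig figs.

0.688 V

ω = 2πf = 741400 rad/s
X_C = 1/(ωC) = 13.2 Ω
Z = 17.0 − j13.2 Ω
|Z| = √(17.0² + 13.2²) = 21.5 Ω
I = V/|Z| = 52.0 mA
V_C = I·|Z_C| = 0.0520 × 13.2 = 0.688 V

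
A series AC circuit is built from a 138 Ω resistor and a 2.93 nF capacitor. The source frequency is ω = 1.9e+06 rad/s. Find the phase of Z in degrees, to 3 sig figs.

X_C = 1/(ωC) = 180 Ω
Z = 138 − j180 Ω
|Z| = √(138² + 180²) = 227 Ω
∠Z = arctan(-180/138) = -52.5°

-52.5°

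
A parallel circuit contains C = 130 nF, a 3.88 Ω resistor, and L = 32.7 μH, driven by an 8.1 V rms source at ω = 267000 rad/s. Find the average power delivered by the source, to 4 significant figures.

X_L = ωL = 8.731 Ω
X_C = 1/(ωC) = 28.81 Ω
Parallel: admittances add. Y = 1/R + 1/(jωL) + jωC
Y = (0.2577 − j0.07983) S
|Y| = 0.2698 S → |Z| = 1/|Y| = 3.706 Ω, ∠Z = −∠Y = 17.21°
I = V/|Z| = 2.185 A
P = VI cos φ = 8.1 × 2.185 × cos(17.21°) = 16.91 W

16.91 W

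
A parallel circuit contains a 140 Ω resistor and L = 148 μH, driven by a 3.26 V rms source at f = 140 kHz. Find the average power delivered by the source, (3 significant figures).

75.9 mW

ω = 2πf = 879600 rad/s
X_L = ωL = 130 Ω
Parallel: admittances add. Y = 1/R + 1/(jωL)
Y = (0.00714 − j0.00768) S
|Y| = 0.0105 S → |Z| = 1/|Y| = 95.3 Ω, ∠Z = −∠Y = 47.1°
I = V/|Z| = 34.2 mA
P = VI cos φ = 3.26 × 0.0342 × cos(47.1°) = 75.9 mW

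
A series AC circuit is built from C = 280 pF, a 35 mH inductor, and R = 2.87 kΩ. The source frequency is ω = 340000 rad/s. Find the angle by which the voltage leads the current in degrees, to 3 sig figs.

X_L = ωL = 11900 Ω
X_C = 1/(ωC) = 10500 Ω
Net reactance X = X_L − X_C = 1400 Ω
Z = 2870 + j1400 Ω
|Z| = √(2870² + 1400²) = 3190 Ω
∠Z = arctan(1400/2870) = 25.9°

25.9°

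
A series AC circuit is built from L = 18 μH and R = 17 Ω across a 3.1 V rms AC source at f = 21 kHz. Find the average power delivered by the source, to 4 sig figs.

554.5 mW

ω = 2πf = 131900 rad/s
X_L = ωL = 2.375 Ω
Z = 17.00 + j2.375 Ω
|Z| = √(17.00² + 2.375²) = 17.17 Ω
∠Z = arctan(2.375/17.00) = 7.953°
I = V/|Z| = 180.6 mA
P = VI cos φ = 3.1 × 0.1806 × cos(7.953°) = 554.5 mW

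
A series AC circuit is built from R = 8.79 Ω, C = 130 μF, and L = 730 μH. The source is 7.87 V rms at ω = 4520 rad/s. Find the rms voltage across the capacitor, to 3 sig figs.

X_L = ωL = 3.30 Ω
X_C = 1/(ωC) = 1.70 Ω
Net reactance X = X_L − X_C = 1.60 Ω
Z = 8.79 + j1.60 Ω
|Z| = √(8.79² + 1.60²) = 8.93 Ω
I = V/|Z| = 881 mA
V_C = I·|Z_C| = 0.881 × 1.70 = 1.50 V

1.50 V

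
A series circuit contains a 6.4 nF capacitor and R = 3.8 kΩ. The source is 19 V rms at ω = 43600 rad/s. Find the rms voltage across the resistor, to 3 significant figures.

X_C = 1/(ωC) = 3580 Ω
Z = 3800 − j3580 Ω
|Z| = √(3800² + 3580²) = 5220 Ω
I = V/|Z| = 3.64 mA
V_R = I·|Z_R| = 0.00364 × 3800 = 13.8 V

13.8 V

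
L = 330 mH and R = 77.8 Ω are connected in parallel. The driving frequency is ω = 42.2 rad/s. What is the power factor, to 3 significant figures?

X_L = ωL = 13.9 Ω
Parallel: admittances add. Y = 1/R + 1/(jωL)
Y = (0.0129 − j0.0718) S
|Y| = 0.0729 S → |Z| = 1/|Y| = 13.7 Ω, ∠Z = −∠Y = 79.9°
cos φ = cos(79.9°) = 0.176

0.176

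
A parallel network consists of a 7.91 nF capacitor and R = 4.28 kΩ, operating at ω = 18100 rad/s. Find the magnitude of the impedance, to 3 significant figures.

3650 Ω

X_C = 1/(ωC) = 6980 Ω
Parallel: admittances add. Y = 1/R + jωC
Y = (0.000234 + j0.000143) S
|Y| = 0.000274 S → |Z| = 1/|Y| = 3650 Ω, ∠Z = −∠Y = -31.5°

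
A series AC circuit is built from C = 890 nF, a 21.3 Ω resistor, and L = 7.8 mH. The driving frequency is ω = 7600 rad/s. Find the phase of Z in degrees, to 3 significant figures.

X_L = ωL = 59.3 Ω
X_C = 1/(ωC) = 148 Ω
Net reactance X = X_L − X_C = -88.6 Ω
Z = 21.3 − j88.6 Ω
|Z| = √(21.3² + 88.6²) = 91.1 Ω
∠Z = arctan(-88.6/21.3) = -76.5°

-76.5°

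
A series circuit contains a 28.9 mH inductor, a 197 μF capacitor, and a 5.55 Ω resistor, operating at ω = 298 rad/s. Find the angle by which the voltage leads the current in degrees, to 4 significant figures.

X_L = ωL = 8.612 Ω
X_C = 1/(ωC) = 17.03 Ω
Net reactance X = X_L − X_C = -8.422 Ω
Z = 5.550 − j8.422 Ω
|Z| = √(5.550² + 8.422²) = 10.09 Ω
∠Z = arctan(-8.422/5.550) = -56.62°

-56.62°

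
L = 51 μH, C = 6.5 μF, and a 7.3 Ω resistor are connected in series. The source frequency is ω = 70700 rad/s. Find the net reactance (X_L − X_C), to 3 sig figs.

1.43 Ω

X_L = ωL = 3.61 Ω
X_C = 1/(ωC) = 2.18 Ω
X = 3.61 − 2.18 = 1.43 Ω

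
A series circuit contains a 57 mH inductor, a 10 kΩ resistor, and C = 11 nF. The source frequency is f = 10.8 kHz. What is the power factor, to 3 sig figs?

0.969

ω = 2πf = 67860 rad/s
X_L = ωL = 3870 Ω
X_C = 1/(ωC) = 1340 Ω
Net reactance X = X_L − X_C = 2530 Ω
Z = 10000 + j2530 Ω
|Z| = √(10000² + 2530²) = 10300 Ω
∠Z = arctan(2530/10000) = 14.2°
cos φ = cos(14.2°) = 0.969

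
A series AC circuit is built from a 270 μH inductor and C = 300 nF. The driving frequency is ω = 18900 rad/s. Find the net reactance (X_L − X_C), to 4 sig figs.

-171.3 Ω

X_L = ωL = 5.103 Ω
X_C = 1/(ωC) = 176.4 Ω
X = 5.103 − 176.4 = -171.3 Ω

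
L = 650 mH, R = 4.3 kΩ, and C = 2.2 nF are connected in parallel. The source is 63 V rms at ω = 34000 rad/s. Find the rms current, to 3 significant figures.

X_L = ωL = 22100 Ω
X_C = 1/(ωC) = 13400 Ω
Parallel: admittances add. Y = 1/R + 1/(jωL) + jωC
Y = (0.000233 + j2.96e-05) S
|Y| = 0.000234 S → |Z| = 1/|Y| = 4270 Ω, ∠Z = −∠Y = -7.24°
I = V/|Z| = 63/4270 = 14.8 mA

14.8 mA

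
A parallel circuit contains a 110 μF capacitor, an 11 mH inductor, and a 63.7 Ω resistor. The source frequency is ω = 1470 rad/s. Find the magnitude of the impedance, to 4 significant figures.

9.893 Ω

X_L = ωL = 16.17 Ω
X_C = 1/(ωC) = 6.184 Ω
Parallel: admittances add. Y = 1/R + 1/(jωL) + jωC
Y = (0.01570 + j0.09986) S
|Y| = 0.1011 S → |Z| = 1/|Y| = 9.893 Ω, ∠Z = −∠Y = -81.07°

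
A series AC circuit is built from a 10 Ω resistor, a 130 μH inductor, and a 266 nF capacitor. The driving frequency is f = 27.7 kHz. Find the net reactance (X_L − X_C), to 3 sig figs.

1.03 Ω

ω = 2πf = 174000 rad/s
X_L = ωL = 22.6 Ω
X_C = 1/(ωC) = 21.6 Ω
X = 22.6 − 21.6 = 1.03 Ω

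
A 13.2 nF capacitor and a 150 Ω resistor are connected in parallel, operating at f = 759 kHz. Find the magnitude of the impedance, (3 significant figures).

ω = 2πf = 4.769e+06 rad/s
X_C = 1/(ωC) = 15.9 Ω
Parallel: admittances add. Y = 1/R + jωC
Y = (0.00667 + j0.0629) S
|Y| = 0.0633 S → |Z| = 1/|Y| = 15.8 Ω, ∠Z = −∠Y = -84.0°

15.8 Ω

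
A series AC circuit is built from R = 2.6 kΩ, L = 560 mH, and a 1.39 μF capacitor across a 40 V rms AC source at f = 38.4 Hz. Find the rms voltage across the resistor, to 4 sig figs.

26.98 V

ω = 2πf = 241.3 rad/s
X_L = ωL = 135.1 Ω
X_C = 1/(ωC) = 2982 Ω
Net reactance X = X_L − X_C = -2847 Ω
Z = 2600 − j2847 Ω
|Z| = √(2600² + 2847²) = 3855 Ω
I = V/|Z| = 10.38 mA
V_R = I·|Z_R| = 0.01038 × 2600 = 26.98 V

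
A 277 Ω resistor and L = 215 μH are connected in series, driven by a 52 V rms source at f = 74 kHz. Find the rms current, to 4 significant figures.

ω = 2πf = 465000 rad/s
X_L = ωL = 99.97 Ω
Z = 277.0 + j99.97 Ω
|Z| = √(277.0² + 99.97²) = 294.5 Ω
I = V/|Z| = 52/294.5 = 176.6 mA

176.6 mA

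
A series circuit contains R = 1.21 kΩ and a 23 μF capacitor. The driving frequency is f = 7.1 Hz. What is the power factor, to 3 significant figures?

ω = 2πf = 44.61 rad/s
X_C = 1/(ωC) = 975 Ω
Z = 1210 − j975 Ω
|Z| = √(1210² + 975²) = 1550 Ω
∠Z = arctan(-975/1210) = -38.9°
cos φ = cos(-38.9°) = 0.779

0.779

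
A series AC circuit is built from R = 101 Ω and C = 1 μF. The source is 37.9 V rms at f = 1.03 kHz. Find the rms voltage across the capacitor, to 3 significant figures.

ω = 2πf = 6472 rad/s
X_C = 1/(ωC) = 155 Ω
Z = 101 − j155 Ω
|Z| = √(101² + 155²) = 185 Ω
I = V/|Z| = 205 mA
V_C = I·|Z_C| = 0.205 × 155 = 31.7 V

31.7 V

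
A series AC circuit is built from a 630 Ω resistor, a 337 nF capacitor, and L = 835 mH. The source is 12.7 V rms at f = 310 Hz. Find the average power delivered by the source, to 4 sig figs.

249.4 mW

ω = 2πf = 1948 rad/s
X_L = ωL = 1626 Ω
X_C = 1/(ωC) = 1523 Ω
Net reactance X = X_L − X_C = 103.0 Ω
Z = 630.0 + j103.0 Ω
|Z| = √(630.0² + 103.0²) = 638.4 Ω
∠Z = arctan(103.0/630.0) = 9.281°
I = V/|Z| = 19.89 mA
P = VI cos φ = 12.7 × 0.01989 × cos(9.281°) = 249.4 mW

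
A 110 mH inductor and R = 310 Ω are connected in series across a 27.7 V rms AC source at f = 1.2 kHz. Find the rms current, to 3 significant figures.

ω = 2πf = 7540 rad/s
X_L = ωL = 829 Ω
Z = 310 + j829 Ω
|Z| = √(310² + 829²) = 885 Ω
I = V/|Z| = 27.7/885 = 31.3 mA

31.3 mA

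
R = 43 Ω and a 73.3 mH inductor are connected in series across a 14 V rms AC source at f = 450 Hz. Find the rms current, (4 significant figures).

66.14 mA

ω = 2πf = 2827 rad/s
X_L = ωL = 207.3 Ω
Z = 43.00 + j207.3 Ω
|Z| = √(43.00² + 207.3²) = 211.7 Ω
I = V/|Z| = 14/211.7 = 66.14 mA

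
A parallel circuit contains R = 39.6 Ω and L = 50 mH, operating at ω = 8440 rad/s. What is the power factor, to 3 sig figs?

0.996

X_L = ωL = 422 Ω
Parallel: admittances add. Y = 1/R + 1/(jωL)
Y = (0.0253 − j0.00237) S
|Y| = 0.0254 S → |Z| = 1/|Y| = 39.4 Ω, ∠Z = −∠Y = 5.36°
cos φ = cos(5.36°) = 0.996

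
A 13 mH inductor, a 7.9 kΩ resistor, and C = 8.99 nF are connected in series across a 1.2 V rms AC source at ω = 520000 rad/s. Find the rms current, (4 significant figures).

X_L = ωL = 6760 Ω
X_C = 1/(ωC) = 213.9 Ω
Net reactance X = X_L − X_C = 6546 Ω
Z = 7900 + j6546 Ω
|Z| = √(7900² + 6546²) = 10260 Ω
I = V/|Z| = 1.2/10260 = 117.0 μA

117.0 μA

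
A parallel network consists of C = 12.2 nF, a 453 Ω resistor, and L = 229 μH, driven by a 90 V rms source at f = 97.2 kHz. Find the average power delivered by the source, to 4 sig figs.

17.88 W

ω = 2πf = 610700 rad/s
X_L = ωL = 139.9 Ω
X_C = 1/(ωC) = 134.2 Ω
Parallel: admittances add. Y = 1/R + 1/(jωL) + jωC
Y = (0.002208 + j0.0003006) S
|Y| = 0.002228 S → |Z| = 1/|Y| = 448.9 Ω, ∠Z = −∠Y = -7.756°
I = V/|Z| = 200.5 mA
P = VI cos φ = 90 × 0.2005 × cos(-7.756°) = 17.88 W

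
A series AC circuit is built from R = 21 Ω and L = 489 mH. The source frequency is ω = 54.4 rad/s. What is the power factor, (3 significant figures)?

0.620

X_L = ωL = 26.6 Ω
Z = 21.0 + j26.6 Ω
|Z| = √(21.0² + 26.6²) = 33.9 Ω
∠Z = arctan(26.6/21.0) = 51.7°
cos φ = cos(51.7°) = 0.620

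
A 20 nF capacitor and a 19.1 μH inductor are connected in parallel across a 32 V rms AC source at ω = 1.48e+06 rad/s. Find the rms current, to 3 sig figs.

X_L = ωL = 28.3 Ω
X_C = 1/(ωC) = 33.8 Ω
Parallel: admittances add. Y = 1/(jωL) + jωC
Y = (0 − j0.00578) S
|Y| = 0.00578 S → |Z| = 1/|Y| = 173 Ω, ∠Z = −∠Y = 90.0°
I = V/|Z| = 32/173 = 185 mA

185 mA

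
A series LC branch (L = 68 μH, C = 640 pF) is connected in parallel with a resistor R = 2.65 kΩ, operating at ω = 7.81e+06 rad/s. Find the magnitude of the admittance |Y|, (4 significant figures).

3.044 mS

X_L = ωL = 531.1 Ω
X_C = 1/(ωC) = 200.1 Ω
Branch 1: Z₁ = R = 2650 Ω
Branch 2 (series LC): Z₂ = j(X_L − X_C) = j331.0 Ω
Parallel: Z = Z₁Z₂/(Z₁+Z₂), |Z| = 328.5 Ω, ∠Z = 82.88°
|Y| = 1/|Z| = 3.044 mS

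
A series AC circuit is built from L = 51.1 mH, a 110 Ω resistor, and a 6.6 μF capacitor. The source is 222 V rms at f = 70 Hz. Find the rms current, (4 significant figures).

ω = 2πf = 439.8 rad/s
X_L = ωL = 22.47 Ω
X_C = 1/(ωC) = 344.5 Ω
Net reactance X = X_L − X_C = -322.0 Ω
Z = 110.0 − j322.0 Ω
|Z| = √(110.0² + 322.0²) = 340.3 Ω
I = V/|Z| = 222/340.3 = 652.4 mA

652.4 mA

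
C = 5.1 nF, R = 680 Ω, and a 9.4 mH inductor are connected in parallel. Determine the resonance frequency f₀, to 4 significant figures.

22.99 kHz

ω₀ = 1/√(LC) = 1/√(0.0094 × 5.1e-09) = 144400 rad/s
f₀ = ω₀/(2π) = 22.99 kHz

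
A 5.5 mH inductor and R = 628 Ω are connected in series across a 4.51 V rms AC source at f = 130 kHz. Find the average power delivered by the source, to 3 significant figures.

621 μW

ω = 2πf = 816800 rad/s
X_L = ωL = 4490 Ω
Z = 628 + j4490 Ω
|Z| = √(628² + 4490²) = 4540 Ω
∠Z = arctan(4490/628) = 82.0°
I = V/|Z| = 994 μA
P = VI cos φ = 4.51 × 0.000994 × cos(82.0°) = 621 μW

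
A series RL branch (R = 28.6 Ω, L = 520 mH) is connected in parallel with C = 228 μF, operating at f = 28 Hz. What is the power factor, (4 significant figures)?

ω = 2πf = 175.9 rad/s
X_L = ωL = 91.48 Ω
X_C = 1/(ωC) = 24.93 Ω
Branch 1 (R+jX_L): Z₁ = 28.60 + j91.48 Ω, |Z₁| = 95.85 Ω
Branch 2 (−jX_C): Z₂ = −j24.93 Ω
Parallel: Z = Z₁Z₂/(Z₁+Z₂), |Z| = 32.99 Ω, ∠Z = -84.11°
cos φ = cos(-84.11°) = 0.1027

0.1027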